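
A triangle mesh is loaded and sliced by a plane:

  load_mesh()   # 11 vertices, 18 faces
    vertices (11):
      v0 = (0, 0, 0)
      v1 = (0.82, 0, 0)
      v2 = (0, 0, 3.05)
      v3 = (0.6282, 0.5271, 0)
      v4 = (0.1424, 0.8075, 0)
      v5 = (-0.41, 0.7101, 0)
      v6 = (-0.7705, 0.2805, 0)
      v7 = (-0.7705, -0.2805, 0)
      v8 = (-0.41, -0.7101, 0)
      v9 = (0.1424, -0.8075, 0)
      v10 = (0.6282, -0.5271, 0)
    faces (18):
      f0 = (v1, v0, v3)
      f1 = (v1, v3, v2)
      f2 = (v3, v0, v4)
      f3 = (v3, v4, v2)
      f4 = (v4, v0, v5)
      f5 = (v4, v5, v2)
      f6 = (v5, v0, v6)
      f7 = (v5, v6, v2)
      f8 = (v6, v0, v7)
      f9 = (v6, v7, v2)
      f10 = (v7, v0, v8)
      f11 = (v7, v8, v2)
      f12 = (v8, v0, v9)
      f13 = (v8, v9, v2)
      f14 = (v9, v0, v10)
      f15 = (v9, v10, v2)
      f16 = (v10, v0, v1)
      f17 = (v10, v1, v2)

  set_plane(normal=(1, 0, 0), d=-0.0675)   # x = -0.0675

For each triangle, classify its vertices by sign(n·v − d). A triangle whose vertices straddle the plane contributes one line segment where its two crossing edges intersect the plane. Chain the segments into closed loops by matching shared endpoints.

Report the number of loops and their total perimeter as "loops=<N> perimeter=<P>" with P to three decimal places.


loops=1 perimeter=7.356

Straddling triangles (10 of 18):
  (v4,v0,v5) [++-] → (-0.0675, 0.116907, 0)–(-0.0675, 0.77049, 0)  len=0.6536
  (v4,v5,v2) [+-+] → (-0.0675, 0.77049, 0)–(-0.0675, 0.116907, 2.54787)  len=2.6304
  (v5,v0,v6) [-+-] → (-0.0675, 0.116907, 0)–(-0.0675, 0.0245733, 0)  len=0.0923
  (v5,v6,v2) [--+] → (-0.0675, 0.0245733, 2.7828)–(-0.0675, 0.116907, 2.54787)  len=0.2524
  (v6,v0,v7) [-+-] → (-0.0675, 0.0245733, 0)–(-0.0675, -0.0245733, 0)  len=0.0491
  (v6,v7,v2) [--+] → (-0.0675, -0.0245733, 2.7828)–(-0.0675, 0.0245733, 2.7828)  len=0.0491
  (v7,v0,v8) [-+-] → (-0.0675, -0.0245733, 0)–(-0.0675, -0.116907, 0)  len=0.0923
  (v7,v8,v2) [--+] → (-0.0675, -0.116907, 2.54787)–(-0.0675, -0.0245733, 2.7828)  len=0.2524
  (v8,v0,v9) [-++] → (-0.0675, -0.116907, 0)–(-0.0675, -0.77049, 0)  len=0.6536
  (v8,v9,v2) [-++] → (-0.0675, -0.77049, 0)–(-0.0675, -0.116907, 2.54787)  len=2.6304

Chained into 1 loop(s):
  loop 1: 10 segments, perimeter = 7.3557
Total perimeter = 7.356


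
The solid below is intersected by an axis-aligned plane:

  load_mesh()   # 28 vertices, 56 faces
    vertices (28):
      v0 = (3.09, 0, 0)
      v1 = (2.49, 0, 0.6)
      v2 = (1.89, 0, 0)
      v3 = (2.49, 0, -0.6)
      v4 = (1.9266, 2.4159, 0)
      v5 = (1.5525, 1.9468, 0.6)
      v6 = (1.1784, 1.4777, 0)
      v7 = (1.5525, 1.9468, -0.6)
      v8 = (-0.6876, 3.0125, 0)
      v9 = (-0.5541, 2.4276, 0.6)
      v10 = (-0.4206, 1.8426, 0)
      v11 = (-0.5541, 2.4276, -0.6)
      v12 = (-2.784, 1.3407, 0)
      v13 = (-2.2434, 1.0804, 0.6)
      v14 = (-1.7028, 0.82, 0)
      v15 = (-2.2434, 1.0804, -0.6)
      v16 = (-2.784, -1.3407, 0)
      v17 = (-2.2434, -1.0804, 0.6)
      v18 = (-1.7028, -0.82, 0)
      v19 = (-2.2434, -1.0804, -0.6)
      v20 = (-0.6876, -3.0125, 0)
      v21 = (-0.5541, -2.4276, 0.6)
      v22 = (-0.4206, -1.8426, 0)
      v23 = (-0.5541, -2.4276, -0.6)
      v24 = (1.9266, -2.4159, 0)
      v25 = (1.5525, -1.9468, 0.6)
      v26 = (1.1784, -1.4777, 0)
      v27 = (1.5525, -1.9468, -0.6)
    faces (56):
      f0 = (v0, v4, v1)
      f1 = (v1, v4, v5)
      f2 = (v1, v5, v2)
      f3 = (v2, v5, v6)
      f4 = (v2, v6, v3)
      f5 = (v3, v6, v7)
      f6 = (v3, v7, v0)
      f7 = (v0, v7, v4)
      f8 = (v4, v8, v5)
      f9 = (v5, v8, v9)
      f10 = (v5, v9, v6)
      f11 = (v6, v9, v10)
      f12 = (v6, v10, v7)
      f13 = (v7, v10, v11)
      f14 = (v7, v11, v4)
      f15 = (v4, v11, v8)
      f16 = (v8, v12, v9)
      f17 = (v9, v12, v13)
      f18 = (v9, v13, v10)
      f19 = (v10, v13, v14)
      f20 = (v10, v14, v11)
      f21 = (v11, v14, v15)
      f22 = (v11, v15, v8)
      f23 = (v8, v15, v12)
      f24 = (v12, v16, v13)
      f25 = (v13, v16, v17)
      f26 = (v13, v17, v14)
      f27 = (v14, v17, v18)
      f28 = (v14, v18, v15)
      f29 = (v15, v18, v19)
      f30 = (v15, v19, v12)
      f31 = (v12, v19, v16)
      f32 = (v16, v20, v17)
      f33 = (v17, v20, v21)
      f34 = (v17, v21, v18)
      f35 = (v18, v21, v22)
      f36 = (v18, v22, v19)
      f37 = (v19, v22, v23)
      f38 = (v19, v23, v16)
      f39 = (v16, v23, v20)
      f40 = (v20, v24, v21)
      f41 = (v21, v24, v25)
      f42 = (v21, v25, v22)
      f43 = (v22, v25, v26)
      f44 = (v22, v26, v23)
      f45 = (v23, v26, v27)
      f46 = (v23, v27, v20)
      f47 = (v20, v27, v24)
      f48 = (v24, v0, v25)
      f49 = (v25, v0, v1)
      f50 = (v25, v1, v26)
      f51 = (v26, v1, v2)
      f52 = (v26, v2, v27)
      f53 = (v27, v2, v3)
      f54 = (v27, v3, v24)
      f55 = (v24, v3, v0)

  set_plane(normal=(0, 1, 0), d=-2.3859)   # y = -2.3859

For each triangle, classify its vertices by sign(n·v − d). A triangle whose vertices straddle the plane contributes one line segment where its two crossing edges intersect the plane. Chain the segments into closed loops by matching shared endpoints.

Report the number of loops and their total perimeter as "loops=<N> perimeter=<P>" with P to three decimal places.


loops=1 perimeter=7.409

Straddling triangles (16 of 56):
  (v16,v20,v17) [+-+] → (-1.47334, -2.3859, 0)–(-1.19216, -2.3859, 0.194586)  len=0.3419
  (v17,v20,v21) [+--] → (-1.19216, -2.3859, 0.194586)–(-0.606389, -2.3859, 0.6)  len=0.7124
  (v17,v21,v18) [+-+] → (-0.606389, -2.3859, 0.6)–(-0.583896, -2.3859, 0.584436)  len=0.0274
  (v18,v21,v22) [+-+] → (-0.583896, -2.3859, 0.584436)–(-0.544584, -2.3859, 0.557231)  len=0.0478
  (v19,v22,v23) [++-] → (-0.544584, -2.3859, -0.557231)–(-0.606389, -2.3859, -0.6)  len=0.0752
  (v19,v23,v16) [+-+] → (-0.606389, -2.3859, -0.6)–(-0.639652, -2.3859, -0.57698)  len=0.0405
  (v16,v23,v20) [+--] → (-0.639652, -2.3859, -0.57698)–(-1.47334, -2.3859, 0)  len=1.0139
  (v21,v24,v25) [--+] → (1.90268, -2.3859, 0.0383713)–(-0.371394, -2.3859, 0.6)  len=2.3424
  (v21,v25,v22) [-++] → (-0.371394, -2.3859, 0.6)–(-0.544584, -2.3859, 0.557231)  len=0.1784
  (v22,v26,v23) [++-] → (-0.478044, -2.3859, -0.57366)–(-0.544584, -2.3859, -0.557231)  len=0.0685
  (v23,v26,v27) [-++] → (-0.478044, -2.3859, -0.57366)–(-0.371394, -2.3859, -0.6)  len=0.1099
  (v23,v27,v20) [-+-] → (-0.371394, -2.3859, -0.6)–(0.629512, -2.3859, -0.352782)  len=1.0310
  (v20,v27,v24) [-+-] → (0.629512, -2.3859, -0.352782)–(1.90268, -2.3859, -0.0383713)  len=1.3114
  (v24,v0,v25) [-++] → (1.94105, -2.3859, 0)–(1.90268, -2.3859, 0.0383713)  len=0.0543
  (v27,v3,v24) [++-] → (1.9336, -2.3859, -0.00745064)–(1.90268, -2.3859, -0.0383713)  len=0.0437
  (v24,v3,v0) [-++] → (1.9336, -2.3859, -0.00745064)–(1.94105, -2.3859, 0)  len=0.0105

Chained into 1 loop(s):
  loop 1: 16 segments, perimeter = 7.4091
Total perimeter = 7.409


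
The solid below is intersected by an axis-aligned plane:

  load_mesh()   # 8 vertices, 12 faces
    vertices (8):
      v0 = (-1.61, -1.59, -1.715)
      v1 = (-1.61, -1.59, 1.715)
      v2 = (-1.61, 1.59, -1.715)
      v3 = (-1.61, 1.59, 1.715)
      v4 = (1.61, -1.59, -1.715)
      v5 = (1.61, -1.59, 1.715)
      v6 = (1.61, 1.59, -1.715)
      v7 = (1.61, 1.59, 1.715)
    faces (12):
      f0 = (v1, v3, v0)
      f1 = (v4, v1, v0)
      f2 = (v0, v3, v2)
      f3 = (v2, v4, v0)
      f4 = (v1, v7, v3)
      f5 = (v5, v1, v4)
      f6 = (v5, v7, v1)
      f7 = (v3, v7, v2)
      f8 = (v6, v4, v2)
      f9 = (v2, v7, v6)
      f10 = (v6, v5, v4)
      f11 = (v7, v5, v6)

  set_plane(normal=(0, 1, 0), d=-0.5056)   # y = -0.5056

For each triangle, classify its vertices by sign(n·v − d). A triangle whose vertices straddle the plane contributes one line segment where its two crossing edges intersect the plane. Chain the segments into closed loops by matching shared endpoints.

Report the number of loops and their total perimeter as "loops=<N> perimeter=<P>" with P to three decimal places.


Straddling triangles (8 of 12):
  (v1,v3,v0) [-+-] → (-1.61, -0.5056, 1.715)–(-1.61, -0.5056, -0.545348)  len=2.2603
  (v0,v3,v2) [-++] → (-1.61, -0.5056, -0.545348)–(-1.61, -0.5056, -1.715)  len=1.1697
  (v2,v4,v0) [+--] → (0.51196, -0.5056, -1.715)–(-1.61, -0.5056, -1.715)  len=2.1220
  (v1,v7,v3) [-++] → (-0.51196, -0.5056, 1.715)–(-1.61, -0.5056, 1.715)  len=1.0980
  (v5,v7,v1) [-+-] → (1.61, -0.5056, 1.715)–(-0.51196, -0.5056, 1.715)  len=2.1220
  (v6,v4,v2) [+-+] → (1.61, -0.5056, -1.715)–(0.51196, -0.5056, -1.715)  len=1.0980
  (v6,v5,v4) [+--] → (1.61, -0.5056, 0.545348)–(1.61, -0.5056, -1.715)  len=2.2603
  (v7,v5,v6) [+-+] → (1.61, -0.5056, 1.715)–(1.61, -0.5056, 0.545348)  len=1.1697

Chained into 1 loop(s):
  loop 1: 8 segments, perimeter = 13.3000
Total perimeter = 13.300

loops=1 perimeter=13.300


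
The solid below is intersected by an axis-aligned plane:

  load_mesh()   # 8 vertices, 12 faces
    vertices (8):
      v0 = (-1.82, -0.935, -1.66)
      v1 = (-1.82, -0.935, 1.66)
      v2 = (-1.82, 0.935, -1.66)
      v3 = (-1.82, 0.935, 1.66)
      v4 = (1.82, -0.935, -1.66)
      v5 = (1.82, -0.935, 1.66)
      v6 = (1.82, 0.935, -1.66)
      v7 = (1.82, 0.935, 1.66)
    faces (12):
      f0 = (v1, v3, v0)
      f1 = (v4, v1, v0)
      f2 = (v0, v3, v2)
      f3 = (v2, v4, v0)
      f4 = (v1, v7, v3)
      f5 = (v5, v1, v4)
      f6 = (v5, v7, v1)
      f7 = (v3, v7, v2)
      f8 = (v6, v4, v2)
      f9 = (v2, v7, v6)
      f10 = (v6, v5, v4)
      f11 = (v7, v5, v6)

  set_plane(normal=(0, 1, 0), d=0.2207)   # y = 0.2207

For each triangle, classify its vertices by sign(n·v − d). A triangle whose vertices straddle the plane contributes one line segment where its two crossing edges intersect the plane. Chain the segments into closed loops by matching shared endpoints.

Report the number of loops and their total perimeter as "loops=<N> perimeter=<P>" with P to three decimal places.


loops=1 perimeter=13.920

Straddling triangles (8 of 12):
  (v1,v3,v0) [-+-] → (-1.82, 0.2207, 1.66)–(-1.82, 0.2207, 0.391831)  len=1.2682
  (v0,v3,v2) [-++] → (-1.82, 0.2207, 0.391831)–(-1.82, 0.2207, -1.66)  len=2.0518
  (v2,v4,v0) [+--] → (-0.429598, 0.2207, -1.66)–(-1.82, 0.2207, -1.66)  len=1.3904
  (v1,v7,v3) [-++] → (0.429598, 0.2207, 1.66)–(-1.82, 0.2207, 1.66)  len=2.2496
  (v5,v7,v1) [-+-] → (1.82, 0.2207, 1.66)–(0.429598, 0.2207, 1.66)  len=1.3904
  (v6,v4,v2) [+-+] → (1.82, 0.2207, -1.66)–(-0.429598, 0.2207, -1.66)  len=2.2496
  (v6,v5,v4) [+--] → (1.82, 0.2207, -0.391831)–(1.82, 0.2207, -1.66)  len=1.2682
  (v7,v5,v6) [+-+] → (1.82, 0.2207, 1.66)–(1.82, 0.2207, -0.391831)  len=2.0518

Chained into 1 loop(s):
  loop 1: 8 segments, perimeter = 13.9200
Total perimeter = 13.920


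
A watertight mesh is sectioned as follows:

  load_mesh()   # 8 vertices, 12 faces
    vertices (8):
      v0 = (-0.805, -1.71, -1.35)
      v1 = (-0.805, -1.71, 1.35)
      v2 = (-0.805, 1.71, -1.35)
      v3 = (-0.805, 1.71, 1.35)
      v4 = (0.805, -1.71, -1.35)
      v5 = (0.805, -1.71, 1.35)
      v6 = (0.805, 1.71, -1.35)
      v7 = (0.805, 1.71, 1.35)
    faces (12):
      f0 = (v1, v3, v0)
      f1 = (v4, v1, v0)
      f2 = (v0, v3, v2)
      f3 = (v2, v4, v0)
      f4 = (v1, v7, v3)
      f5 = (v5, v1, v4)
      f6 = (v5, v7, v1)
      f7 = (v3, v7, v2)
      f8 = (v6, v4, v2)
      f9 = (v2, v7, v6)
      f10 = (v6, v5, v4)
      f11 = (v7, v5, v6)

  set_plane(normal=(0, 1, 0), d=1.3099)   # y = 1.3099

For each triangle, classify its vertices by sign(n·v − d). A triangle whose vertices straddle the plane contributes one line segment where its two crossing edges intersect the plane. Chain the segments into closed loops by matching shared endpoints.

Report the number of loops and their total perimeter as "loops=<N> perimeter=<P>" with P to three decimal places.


loops=1 perimeter=8.620

Straddling triangles (8 of 12):
  (v1,v3,v0) [-+-] → (-0.805, 1.3099, 1.35)–(-0.805, 1.3099, 1.03413)  len=0.3159
  (v0,v3,v2) [-++] → (-0.805, 1.3099, 1.03413)–(-0.805, 1.3099, -1.35)  len=2.3841
  (v2,v4,v0) [+--] → (-0.616649, 1.3099, -1.35)–(-0.805, 1.3099, -1.35)  len=0.1884
  (v1,v7,v3) [-++] → (0.616649, 1.3099, 1.35)–(-0.805, 1.3099, 1.35)  len=1.4216
  (v5,v7,v1) [-+-] → (0.805, 1.3099, 1.35)–(0.616649, 1.3099, 1.35)  len=0.1884
  (v6,v4,v2) [+-+] → (0.805, 1.3099, -1.35)–(-0.616649, 1.3099, -1.35)  len=1.4216
  (v6,v5,v4) [+--] → (0.805, 1.3099, -1.03413)–(0.805, 1.3099, -1.35)  len=0.3159
  (v7,v5,v6) [+-+] → (0.805, 1.3099, 1.35)–(0.805, 1.3099, -1.03413)  len=2.3841

Chained into 1 loop(s):
  loop 1: 8 segments, perimeter = 8.6200
Total perimeter = 8.620


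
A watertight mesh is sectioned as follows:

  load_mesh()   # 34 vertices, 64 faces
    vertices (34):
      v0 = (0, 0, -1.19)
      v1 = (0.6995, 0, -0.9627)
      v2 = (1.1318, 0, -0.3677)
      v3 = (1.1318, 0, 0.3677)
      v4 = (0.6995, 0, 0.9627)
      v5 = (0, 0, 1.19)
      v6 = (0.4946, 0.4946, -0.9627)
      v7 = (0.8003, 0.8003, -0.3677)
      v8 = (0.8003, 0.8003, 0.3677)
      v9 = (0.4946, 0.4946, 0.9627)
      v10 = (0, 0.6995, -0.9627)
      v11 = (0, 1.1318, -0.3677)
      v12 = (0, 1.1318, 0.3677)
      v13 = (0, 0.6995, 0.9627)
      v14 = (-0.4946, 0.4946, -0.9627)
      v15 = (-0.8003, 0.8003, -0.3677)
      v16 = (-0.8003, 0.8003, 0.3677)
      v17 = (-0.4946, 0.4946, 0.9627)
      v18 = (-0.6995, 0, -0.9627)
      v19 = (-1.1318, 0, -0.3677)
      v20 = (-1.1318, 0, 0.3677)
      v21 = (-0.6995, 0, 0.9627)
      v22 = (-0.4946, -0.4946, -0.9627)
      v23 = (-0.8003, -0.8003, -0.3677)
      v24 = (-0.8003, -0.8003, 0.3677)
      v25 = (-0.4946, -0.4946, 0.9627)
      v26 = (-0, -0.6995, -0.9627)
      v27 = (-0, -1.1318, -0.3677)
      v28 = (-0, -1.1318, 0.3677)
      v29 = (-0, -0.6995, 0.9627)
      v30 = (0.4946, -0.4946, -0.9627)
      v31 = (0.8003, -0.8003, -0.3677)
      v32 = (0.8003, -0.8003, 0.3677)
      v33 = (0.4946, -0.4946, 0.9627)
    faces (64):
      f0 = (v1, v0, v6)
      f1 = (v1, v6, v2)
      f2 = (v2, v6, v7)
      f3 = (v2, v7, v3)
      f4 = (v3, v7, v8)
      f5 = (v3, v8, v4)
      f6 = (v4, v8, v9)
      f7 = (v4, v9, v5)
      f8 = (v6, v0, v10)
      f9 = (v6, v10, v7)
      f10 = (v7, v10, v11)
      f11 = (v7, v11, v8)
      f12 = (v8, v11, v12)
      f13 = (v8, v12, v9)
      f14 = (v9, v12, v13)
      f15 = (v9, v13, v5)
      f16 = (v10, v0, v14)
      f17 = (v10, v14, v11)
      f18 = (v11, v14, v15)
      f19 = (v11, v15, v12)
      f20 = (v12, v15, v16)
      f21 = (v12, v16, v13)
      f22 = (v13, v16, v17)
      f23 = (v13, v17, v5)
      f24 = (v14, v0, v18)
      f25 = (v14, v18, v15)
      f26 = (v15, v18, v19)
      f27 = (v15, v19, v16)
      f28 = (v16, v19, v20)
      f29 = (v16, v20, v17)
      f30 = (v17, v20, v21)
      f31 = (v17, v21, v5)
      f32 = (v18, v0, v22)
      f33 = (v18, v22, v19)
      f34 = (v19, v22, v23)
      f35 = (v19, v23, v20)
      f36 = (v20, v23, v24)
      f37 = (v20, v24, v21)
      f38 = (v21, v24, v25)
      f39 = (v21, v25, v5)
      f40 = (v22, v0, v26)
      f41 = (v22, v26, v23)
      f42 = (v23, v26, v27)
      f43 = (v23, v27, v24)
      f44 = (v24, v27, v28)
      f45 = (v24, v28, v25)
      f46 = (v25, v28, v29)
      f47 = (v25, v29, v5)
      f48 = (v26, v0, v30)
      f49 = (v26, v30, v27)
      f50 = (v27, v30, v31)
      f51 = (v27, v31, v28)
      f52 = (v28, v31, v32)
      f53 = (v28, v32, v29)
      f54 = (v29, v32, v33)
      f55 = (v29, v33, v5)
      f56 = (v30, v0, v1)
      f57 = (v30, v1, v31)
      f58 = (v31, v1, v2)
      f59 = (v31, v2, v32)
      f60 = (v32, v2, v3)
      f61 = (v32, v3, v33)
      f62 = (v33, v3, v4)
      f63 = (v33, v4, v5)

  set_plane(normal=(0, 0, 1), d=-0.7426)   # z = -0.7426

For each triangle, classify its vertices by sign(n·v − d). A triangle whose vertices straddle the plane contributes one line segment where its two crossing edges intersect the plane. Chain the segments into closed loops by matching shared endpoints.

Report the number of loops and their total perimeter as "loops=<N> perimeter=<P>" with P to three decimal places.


Straddling triangles (16 of 64):
  (v1,v6,v2) [--+] → (0.73031, 0.31164, -0.7426)–(0.859415, 0, -0.7426)  len=0.3373
  (v2,v6,v7) [+-+] → (0.73031, 0.31164, -0.7426)–(0.607683, 0.607683, -0.7426)  len=0.3204
  (v6,v10,v7) [--+] → (0.296044, 0.736788, -0.7426)–(0.607683, 0.607683, -0.7426)  len=0.3373
  (v7,v10,v11) [+-+] → (0.296044, 0.736788, -0.7426)–(0, 0.859415, -0.7426)  len=0.3204
  (v10,v14,v11) [--+] → (-0.31164, 0.73031, -0.7426)–(0, 0.859415, -0.7426)  len=0.3373
  (v11,v14,v15) [+-+] → (-0.31164, 0.73031, -0.7426)–(-0.607683, 0.607683, -0.7426)  len=0.3204
  (v14,v18,v15) [--+] → (-0.736788, 0.296044, -0.7426)–(-0.607683, 0.607683, -0.7426)  len=0.3373
  (v15,v18,v19) [+-+] → (-0.736788, 0.296044, -0.7426)–(-0.859415, 0, -0.7426)  len=0.3204
  (v18,v22,v19) [--+] → (-0.73031, -0.31164, -0.7426)–(-0.859415, 0, -0.7426)  len=0.3373
  (v19,v22,v23) [+-+] → (-0.73031, -0.31164, -0.7426)–(-0.607683, -0.607683, -0.7426)  len=0.3204
  (v22,v26,v23) [--+] → (-0.296044, -0.736788, -0.7426)–(-0.607683, -0.607683, -0.7426)  len=0.3373
  (v23,v26,v27) [+-+] → (-0.296044, -0.736788, -0.7426)–(0, -0.859415, -0.7426)  len=0.3204
  (v26,v30,v27) [--+] → (0.31164, -0.73031, -0.7426)–(0, -0.859415, -0.7426)  len=0.3373
  (v27,v30,v31) [+-+] → (0.31164, -0.73031, -0.7426)–(0.607683, -0.607683, -0.7426)  len=0.3204
  (v30,v1,v31) [--+] → (0.736788, -0.296044, -0.7426)–(0.607683, -0.607683, -0.7426)  len=0.3373
  (v31,v1,v2) [+-+] → (0.736788, -0.296044, -0.7426)–(0.859415, 0, -0.7426)  len=0.3204

Chained into 1 loop(s):
  loop 1: 16 segments, perimeter = 5.2621
Total perimeter = 5.262

loops=1 perimeter=5.262


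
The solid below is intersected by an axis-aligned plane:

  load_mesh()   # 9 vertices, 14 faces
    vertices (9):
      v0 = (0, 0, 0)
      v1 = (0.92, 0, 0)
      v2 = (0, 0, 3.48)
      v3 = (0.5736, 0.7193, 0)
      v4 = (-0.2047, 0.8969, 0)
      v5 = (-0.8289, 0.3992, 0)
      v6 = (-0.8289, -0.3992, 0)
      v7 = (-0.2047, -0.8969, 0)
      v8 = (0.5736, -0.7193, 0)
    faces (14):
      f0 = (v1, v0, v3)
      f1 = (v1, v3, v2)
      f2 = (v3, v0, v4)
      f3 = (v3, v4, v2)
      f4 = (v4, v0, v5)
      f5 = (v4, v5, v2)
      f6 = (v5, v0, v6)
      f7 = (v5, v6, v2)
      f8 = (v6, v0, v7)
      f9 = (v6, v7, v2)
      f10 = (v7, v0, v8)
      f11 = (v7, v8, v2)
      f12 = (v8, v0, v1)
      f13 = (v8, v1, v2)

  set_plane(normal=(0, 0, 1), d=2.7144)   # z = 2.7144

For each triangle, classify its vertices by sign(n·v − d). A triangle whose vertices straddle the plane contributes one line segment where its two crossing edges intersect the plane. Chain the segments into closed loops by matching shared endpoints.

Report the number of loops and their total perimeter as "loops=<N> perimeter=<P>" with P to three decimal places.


loops=1 perimeter=1.229

Straddling triangles (7 of 14):
  (v1,v3,v2) [--+] → (0.126192, 0.158246, 2.7144)–(0.2024, 0, 2.7144)  len=0.1756
  (v3,v4,v2) [--+] → (-0.045034, 0.197318, 2.7144)–(0.126192, 0.158246, 2.7144)  len=0.1756
  (v4,v5,v2) [--+] → (-0.182358, 0.087824, 2.7144)–(-0.045034, 0.197318, 2.7144)  len=0.1756
  (v5,v6,v2) [--+] → (-0.182358, -0.087824, 2.7144)–(-0.182358, 0.087824, 2.7144)  len=0.1756
  (v6,v7,v2) [--+] → (-0.045034, -0.197318, 2.7144)–(-0.182358, -0.087824, 2.7144)  len=0.1756
  (v7,v8,v2) [--+] → (0.126192, -0.158246, 2.7144)–(-0.045034, -0.197318, 2.7144)  len=0.1756
  (v8,v1,v2) [--+] → (0.2024, 0, 2.7144)–(0.126192, -0.158246, 2.7144)  len=0.1756

Chained into 1 loop(s):
  loop 1: 7 segments, perimeter = 1.2294
Total perimeter = 1.229


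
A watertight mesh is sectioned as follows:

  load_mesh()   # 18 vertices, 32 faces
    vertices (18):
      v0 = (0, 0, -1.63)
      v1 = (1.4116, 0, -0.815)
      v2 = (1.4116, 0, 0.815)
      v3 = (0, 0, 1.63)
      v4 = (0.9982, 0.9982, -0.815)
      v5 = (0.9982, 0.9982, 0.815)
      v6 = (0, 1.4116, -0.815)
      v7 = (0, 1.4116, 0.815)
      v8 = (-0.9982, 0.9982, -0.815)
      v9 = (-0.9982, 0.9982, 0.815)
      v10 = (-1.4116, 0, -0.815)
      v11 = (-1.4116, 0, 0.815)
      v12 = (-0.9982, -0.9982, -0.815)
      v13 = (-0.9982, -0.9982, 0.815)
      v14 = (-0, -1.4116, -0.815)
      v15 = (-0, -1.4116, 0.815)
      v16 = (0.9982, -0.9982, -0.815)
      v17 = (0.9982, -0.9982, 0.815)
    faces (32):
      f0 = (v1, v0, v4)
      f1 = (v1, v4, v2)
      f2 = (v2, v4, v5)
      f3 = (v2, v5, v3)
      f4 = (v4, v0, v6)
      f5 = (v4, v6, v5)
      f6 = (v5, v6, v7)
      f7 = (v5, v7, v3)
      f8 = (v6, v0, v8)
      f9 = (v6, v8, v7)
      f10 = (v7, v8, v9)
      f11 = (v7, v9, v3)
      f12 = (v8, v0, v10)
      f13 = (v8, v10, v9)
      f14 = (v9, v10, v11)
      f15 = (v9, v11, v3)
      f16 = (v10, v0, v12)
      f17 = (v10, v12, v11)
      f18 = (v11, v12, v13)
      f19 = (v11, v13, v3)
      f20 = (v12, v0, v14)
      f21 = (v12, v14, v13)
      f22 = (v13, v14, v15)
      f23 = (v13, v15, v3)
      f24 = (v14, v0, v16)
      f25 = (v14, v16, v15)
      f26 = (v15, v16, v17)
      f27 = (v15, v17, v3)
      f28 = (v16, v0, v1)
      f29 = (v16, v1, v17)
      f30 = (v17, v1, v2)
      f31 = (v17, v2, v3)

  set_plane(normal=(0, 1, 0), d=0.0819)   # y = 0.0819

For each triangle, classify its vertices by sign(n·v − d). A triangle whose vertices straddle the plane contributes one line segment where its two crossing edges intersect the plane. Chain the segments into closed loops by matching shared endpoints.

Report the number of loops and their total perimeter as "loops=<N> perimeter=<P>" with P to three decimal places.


Straddling triangles (12 of 32):
  (v1,v0,v4) [--+] → (0.0819, 0.0819, -1.56313)–(1.37768, 0.0819, -0.815)  len=1.4962
  (v1,v4,v2) [-+-] → (1.37768, 0.0819, -0.815)–(1.37768, 0.0819, 0.681262)  len=1.4963
  (v2,v4,v5) [-++] → (1.37768, 0.0819, 0.681262)–(1.37768, 0.0819, 0.815)  len=0.1337
  (v2,v5,v3) [-+-] → (1.37768, 0.0819, 0.815)–(0.0819, 0.0819, 1.56313)  len=1.4962
  (v4,v0,v6) [+-+] → (0.0819, 0.0819, -1.56313)–(0, 0.0819, -1.58271)  len=0.0842
  (v5,v7,v3) [++-] → (0, 0.0819, 1.58271)–(0.0819, 0.0819, 1.56313)  len=0.0842
  (v6,v0,v8) [+-+] → (0, 0.0819, -1.58271)–(-0.0819, 0.0819, -1.56313)  len=0.0842
  (v7,v9,v3) [++-] → (-0.0819, 0.0819, 1.56313)–(0, 0.0819, 1.58271)  len=0.0842
  (v8,v0,v10) [+--] → (-0.0819, 0.0819, -1.56313)–(-1.37768, 0.0819, -0.815)  len=1.4962
  (v8,v10,v9) [+-+] → (-1.37768, 0.0819, -0.815)–(-1.37768, 0.0819, -0.681262)  len=0.1337
  (v9,v10,v11) [+--] → (-1.37768, 0.0819, -0.681262)–(-1.37768, 0.0819, 0.815)  len=1.4963
  (v9,v11,v3) [+--] → (-1.37768, 0.0819, 0.815)–(-0.0819, 0.0819, 1.56313)  len=1.4962

Chained into 1 loop(s):
  loop 1: 12 segments, perimeter = 9.5818
Total perimeter = 9.582

loops=1 perimeter=9.582


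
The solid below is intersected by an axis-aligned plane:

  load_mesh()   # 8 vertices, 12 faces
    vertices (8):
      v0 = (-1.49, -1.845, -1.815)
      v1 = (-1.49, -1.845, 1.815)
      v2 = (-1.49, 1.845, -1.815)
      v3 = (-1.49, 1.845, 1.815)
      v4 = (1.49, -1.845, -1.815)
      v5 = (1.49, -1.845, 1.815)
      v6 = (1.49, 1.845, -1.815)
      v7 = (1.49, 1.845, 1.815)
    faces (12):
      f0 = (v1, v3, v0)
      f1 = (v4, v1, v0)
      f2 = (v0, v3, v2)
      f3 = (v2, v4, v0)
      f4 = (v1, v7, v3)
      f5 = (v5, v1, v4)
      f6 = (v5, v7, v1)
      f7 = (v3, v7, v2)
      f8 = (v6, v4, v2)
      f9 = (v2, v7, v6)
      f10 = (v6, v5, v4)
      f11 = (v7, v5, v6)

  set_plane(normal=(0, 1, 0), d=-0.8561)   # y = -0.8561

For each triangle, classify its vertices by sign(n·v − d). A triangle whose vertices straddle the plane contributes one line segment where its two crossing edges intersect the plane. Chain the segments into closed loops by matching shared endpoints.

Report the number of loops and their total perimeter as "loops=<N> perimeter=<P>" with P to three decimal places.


loops=1 perimeter=13.220

Straddling triangles (8 of 12):
  (v1,v3,v0) [-+-] → (-1.49, -0.8561, 1.815)–(-1.49, -0.8561, -0.84218)  len=2.6572
  (v0,v3,v2) [-++] → (-1.49, -0.8561, -0.84218)–(-1.49, -0.8561, -1.815)  len=0.9728
  (v2,v4,v0) [+--] → (0.691376, -0.8561, -1.815)–(-1.49, -0.8561, -1.815)  len=2.1814
  (v1,v7,v3) [-++] → (-0.691376, -0.8561, 1.815)–(-1.49, -0.8561, 1.815)  len=0.7986
  (v5,v7,v1) [-+-] → (1.49, -0.8561, 1.815)–(-0.691376, -0.8561, 1.815)  len=2.1814
  (v6,v4,v2) [+-+] → (1.49, -0.8561, -1.815)–(0.691376, -0.8561, -1.815)  len=0.7986
  (v6,v5,v4) [+--] → (1.49, -0.8561, 0.84218)–(1.49, -0.8561, -1.815)  len=2.6572
  (v7,v5,v6) [+-+] → (1.49, -0.8561, 1.815)–(1.49, -0.8561, 0.84218)  len=0.9728

Chained into 1 loop(s):
  loop 1: 8 segments, perimeter = 13.2200
Total perimeter = 13.220


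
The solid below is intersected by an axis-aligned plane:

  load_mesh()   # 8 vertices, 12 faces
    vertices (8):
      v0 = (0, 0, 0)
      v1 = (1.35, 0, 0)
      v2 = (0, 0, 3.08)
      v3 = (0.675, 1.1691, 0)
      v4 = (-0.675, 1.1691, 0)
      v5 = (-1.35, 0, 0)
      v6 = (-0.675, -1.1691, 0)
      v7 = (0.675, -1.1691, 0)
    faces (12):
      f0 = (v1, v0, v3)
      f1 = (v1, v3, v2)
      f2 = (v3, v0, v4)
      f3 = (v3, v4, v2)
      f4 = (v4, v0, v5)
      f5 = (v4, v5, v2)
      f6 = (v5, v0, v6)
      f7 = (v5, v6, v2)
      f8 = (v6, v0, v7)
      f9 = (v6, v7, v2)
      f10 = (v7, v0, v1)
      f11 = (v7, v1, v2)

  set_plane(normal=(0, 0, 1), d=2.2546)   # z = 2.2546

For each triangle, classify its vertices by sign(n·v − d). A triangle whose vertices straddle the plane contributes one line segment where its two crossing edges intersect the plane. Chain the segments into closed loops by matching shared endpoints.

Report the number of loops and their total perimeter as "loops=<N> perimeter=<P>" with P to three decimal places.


loops=1 perimeter=2.171

Straddling triangles (6 of 12):
  (v1,v3,v2) [--+] → (0.180891, 0.313304, 2.2546)–(0.361782, 0, 2.2546)  len=0.3618
  (v3,v4,v2) [--+] → (-0.180891, 0.313304, 2.2546)–(0.180891, 0.313304, 2.2546)  len=0.3618
  (v4,v5,v2) [--+] → (-0.361782, 0, 2.2546)–(-0.180891, 0.313304, 2.2546)  len=0.3618
  (v5,v6,v2) [--+] → (-0.180891, -0.313304, 2.2546)–(-0.361782, 0, 2.2546)  len=0.3618
  (v6,v7,v2) [--+] → (0.180891, -0.313304, 2.2546)–(-0.180891, -0.313304, 2.2546)  len=0.3618
  (v7,v1,v2) [--+] → (0.361782, 0, 2.2546)–(0.180891, -0.313304, 2.2546)  len=0.3618

Chained into 1 loop(s):
  loop 1: 6 segments, perimeter = 2.1707
Total perimeter = 2.171


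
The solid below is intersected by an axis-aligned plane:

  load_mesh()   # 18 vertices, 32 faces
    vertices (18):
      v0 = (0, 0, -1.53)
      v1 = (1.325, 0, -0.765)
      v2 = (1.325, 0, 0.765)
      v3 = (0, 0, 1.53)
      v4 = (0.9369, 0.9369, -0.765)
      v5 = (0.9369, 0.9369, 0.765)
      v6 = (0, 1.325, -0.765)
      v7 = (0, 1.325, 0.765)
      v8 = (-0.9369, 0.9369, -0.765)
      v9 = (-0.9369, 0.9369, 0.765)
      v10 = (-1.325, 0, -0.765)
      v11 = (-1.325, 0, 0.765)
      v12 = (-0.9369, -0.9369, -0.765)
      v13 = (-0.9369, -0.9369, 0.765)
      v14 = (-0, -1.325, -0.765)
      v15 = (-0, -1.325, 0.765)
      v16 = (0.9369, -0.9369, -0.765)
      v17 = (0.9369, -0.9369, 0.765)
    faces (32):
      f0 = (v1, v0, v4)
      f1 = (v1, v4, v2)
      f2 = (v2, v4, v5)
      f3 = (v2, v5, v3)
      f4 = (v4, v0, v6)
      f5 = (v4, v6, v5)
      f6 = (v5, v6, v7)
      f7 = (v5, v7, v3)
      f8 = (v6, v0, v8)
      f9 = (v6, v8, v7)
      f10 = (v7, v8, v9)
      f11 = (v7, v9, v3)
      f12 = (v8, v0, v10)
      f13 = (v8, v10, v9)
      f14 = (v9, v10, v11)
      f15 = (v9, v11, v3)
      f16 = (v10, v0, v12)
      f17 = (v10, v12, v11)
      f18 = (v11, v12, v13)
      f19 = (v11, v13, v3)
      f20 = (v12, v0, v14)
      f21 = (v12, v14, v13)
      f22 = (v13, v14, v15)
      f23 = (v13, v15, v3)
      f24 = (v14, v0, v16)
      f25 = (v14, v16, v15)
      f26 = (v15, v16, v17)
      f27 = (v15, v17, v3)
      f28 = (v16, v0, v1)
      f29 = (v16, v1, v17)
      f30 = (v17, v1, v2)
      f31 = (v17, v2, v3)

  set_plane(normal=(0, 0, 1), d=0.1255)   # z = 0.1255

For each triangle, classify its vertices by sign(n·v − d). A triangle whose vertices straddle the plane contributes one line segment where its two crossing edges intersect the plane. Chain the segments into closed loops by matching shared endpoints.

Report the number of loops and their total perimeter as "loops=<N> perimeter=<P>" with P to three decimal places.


Straddling triangles (16 of 32):
  (v1,v4,v2) [--+] → (1.16278, 0.3916, 0.1255)–(1.325, 0, 0.1255)  len=0.4239
  (v2,v4,v5) [+-+] → (1.16278, 0.3916, 0.1255)–(0.9369, 0.9369, 0.1255)  len=0.5902
  (v4,v6,v5) [--+] → (0.5453, 1.09912, 0.1255)–(0.9369, 0.9369, 0.1255)  len=0.4239
  (v5,v6,v7) [+-+] → (0.5453, 1.09912, 0.1255)–(0, 1.325, 0.1255)  len=0.5902
  (v6,v8,v7) [--+] → (-0.3916, 1.16278, 0.1255)–(0, 1.325, 0.1255)  len=0.4239
  (v7,v8,v9) [+-+] → (-0.3916, 1.16278, 0.1255)–(-0.9369, 0.9369, 0.1255)  len=0.5902
  (v8,v10,v9) [--+] → (-1.09912, 0.5453, 0.1255)–(-0.9369, 0.9369, 0.1255)  len=0.4239
  (v9,v10,v11) [+-+] → (-1.09912, 0.5453, 0.1255)–(-1.325, 0, 0.1255)  len=0.5902
  (v10,v12,v11) [--+] → (-1.16278, -0.3916, 0.1255)–(-1.325, 0, 0.1255)  len=0.4239
  (v11,v12,v13) [+-+] → (-1.16278, -0.3916, 0.1255)–(-0.9369, -0.9369, 0.1255)  len=0.5902
  (v12,v14,v13) [--+] → (-0.5453, -1.09912, 0.1255)–(-0.9369, -0.9369, 0.1255)  len=0.4239
  (v13,v14,v15) [+-+] → (-0.5453, -1.09912, 0.1255)–(0, -1.325, 0.1255)  len=0.5902
  (v14,v16,v15) [--+] → (0.3916, -1.16278, 0.1255)–(0, -1.325, 0.1255)  len=0.4239
  (v15,v16,v17) [+-+] → (0.3916, -1.16278, 0.1255)–(0.9369, -0.9369, 0.1255)  len=0.5902
  (v16,v1,v17) [--+] → (1.09912, -0.5453, 0.1255)–(0.9369, -0.9369, 0.1255)  len=0.4239
  (v17,v1,v2) [+-+] → (1.09912, -0.5453, 0.1255)–(1.325, 0, 0.1255)  len=0.5902

Chained into 1 loop(s):
  loop 1: 16 segments, perimeter = 8.1128
Total perimeter = 8.113

loops=1 perimeter=8.113


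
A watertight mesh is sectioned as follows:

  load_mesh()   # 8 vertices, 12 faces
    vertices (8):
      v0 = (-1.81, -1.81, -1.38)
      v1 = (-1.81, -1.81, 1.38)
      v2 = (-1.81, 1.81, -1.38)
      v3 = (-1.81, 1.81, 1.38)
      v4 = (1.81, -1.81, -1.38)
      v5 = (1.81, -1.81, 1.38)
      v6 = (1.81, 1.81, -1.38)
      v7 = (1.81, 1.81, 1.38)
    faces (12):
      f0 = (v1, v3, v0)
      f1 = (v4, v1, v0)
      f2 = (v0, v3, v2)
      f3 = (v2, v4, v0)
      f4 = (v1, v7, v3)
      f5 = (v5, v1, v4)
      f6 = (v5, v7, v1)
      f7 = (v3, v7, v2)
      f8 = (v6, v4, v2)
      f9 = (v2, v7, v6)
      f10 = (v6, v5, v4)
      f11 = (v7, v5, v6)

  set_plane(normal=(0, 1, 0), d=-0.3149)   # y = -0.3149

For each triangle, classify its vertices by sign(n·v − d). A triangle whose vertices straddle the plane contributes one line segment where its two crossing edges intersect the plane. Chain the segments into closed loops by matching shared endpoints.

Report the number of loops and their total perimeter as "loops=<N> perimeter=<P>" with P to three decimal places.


loops=1 perimeter=12.760

Straddling triangles (8 of 12):
  (v1,v3,v0) [-+-] → (-1.81, -0.3149, 1.38)–(-1.81, -0.3149, -0.24009)  len=1.6201
  (v0,v3,v2) [-++] → (-1.81, -0.3149, -0.24009)–(-1.81, -0.3149, -1.38)  len=1.1399
  (v2,v4,v0) [+--] → (0.3149, -0.3149, -1.38)–(-1.81, -0.3149, -1.38)  len=2.1249
  (v1,v7,v3) [-++] → (-0.3149, -0.3149, 1.38)–(-1.81, -0.3149, 1.38)  len=1.4951
  (v5,v7,v1) [-+-] → (1.81, -0.3149, 1.38)–(-0.3149, -0.3149, 1.38)  len=2.1249
  (v6,v4,v2) [+-+] → (1.81, -0.3149, -1.38)–(0.3149, -0.3149, -1.38)  len=1.4951
  (v6,v5,v4) [+--] → (1.81, -0.3149, 0.24009)–(1.81, -0.3149, -1.38)  len=1.6201
  (v7,v5,v6) [+-+] → (1.81, -0.3149, 1.38)–(1.81, -0.3149, 0.24009)  len=1.1399

Chained into 1 loop(s):
  loop 1: 8 segments, perimeter = 12.7600
Total perimeter = 12.760


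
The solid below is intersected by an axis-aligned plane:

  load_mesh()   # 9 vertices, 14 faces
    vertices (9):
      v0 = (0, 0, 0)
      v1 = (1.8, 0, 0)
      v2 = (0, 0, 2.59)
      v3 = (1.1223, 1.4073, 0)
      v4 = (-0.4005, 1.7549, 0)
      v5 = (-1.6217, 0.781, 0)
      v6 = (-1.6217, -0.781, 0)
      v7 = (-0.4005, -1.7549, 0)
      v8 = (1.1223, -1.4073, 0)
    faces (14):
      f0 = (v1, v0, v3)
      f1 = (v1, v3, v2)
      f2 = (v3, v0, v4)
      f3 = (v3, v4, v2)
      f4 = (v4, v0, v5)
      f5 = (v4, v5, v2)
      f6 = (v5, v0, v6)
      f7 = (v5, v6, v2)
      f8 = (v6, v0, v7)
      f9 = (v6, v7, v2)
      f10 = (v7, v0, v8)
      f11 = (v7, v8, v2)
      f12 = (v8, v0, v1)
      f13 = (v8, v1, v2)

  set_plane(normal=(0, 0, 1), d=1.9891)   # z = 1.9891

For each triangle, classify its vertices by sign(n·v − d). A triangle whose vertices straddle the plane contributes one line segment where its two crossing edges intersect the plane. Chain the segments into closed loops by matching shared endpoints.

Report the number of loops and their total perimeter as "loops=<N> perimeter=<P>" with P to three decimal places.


Straddling triangles (7 of 14):
  (v1,v3,v2) [--+] → (0.260382, 0.326504, 1.9891)–(0.417614, 0, 1.9891)  len=0.3624
  (v3,v4,v2) [--+] → (-0.0929191, 0.40715, 1.9891)–(0.260382, 0.326504, 1.9891)  len=0.3624
  (v4,v5,v2) [--+] → (-0.376247, 0.181198, 1.9891)–(-0.0929191, 0.40715, 1.9891)  len=0.3624
  (v5,v6,v2) [--+] → (-0.376247, -0.181198, 1.9891)–(-0.376247, 0.181198, 1.9891)  len=0.3624
  (v6,v7,v2) [--+] → (-0.0929191, -0.40715, 1.9891)–(-0.376247, -0.181198, 1.9891)  len=0.3624
  (v7,v8,v2) [--+] → (0.260382, -0.326504, 1.9891)–(-0.0929191, -0.40715, 1.9891)  len=0.3624
  (v8,v1,v2) [--+] → (0.417614, 0, 1.9891)–(0.260382, -0.326504, 1.9891)  len=0.3624

Chained into 1 loop(s):
  loop 1: 7 segments, perimeter = 2.5367
Total perimeter = 2.537

loops=1 perimeter=2.537


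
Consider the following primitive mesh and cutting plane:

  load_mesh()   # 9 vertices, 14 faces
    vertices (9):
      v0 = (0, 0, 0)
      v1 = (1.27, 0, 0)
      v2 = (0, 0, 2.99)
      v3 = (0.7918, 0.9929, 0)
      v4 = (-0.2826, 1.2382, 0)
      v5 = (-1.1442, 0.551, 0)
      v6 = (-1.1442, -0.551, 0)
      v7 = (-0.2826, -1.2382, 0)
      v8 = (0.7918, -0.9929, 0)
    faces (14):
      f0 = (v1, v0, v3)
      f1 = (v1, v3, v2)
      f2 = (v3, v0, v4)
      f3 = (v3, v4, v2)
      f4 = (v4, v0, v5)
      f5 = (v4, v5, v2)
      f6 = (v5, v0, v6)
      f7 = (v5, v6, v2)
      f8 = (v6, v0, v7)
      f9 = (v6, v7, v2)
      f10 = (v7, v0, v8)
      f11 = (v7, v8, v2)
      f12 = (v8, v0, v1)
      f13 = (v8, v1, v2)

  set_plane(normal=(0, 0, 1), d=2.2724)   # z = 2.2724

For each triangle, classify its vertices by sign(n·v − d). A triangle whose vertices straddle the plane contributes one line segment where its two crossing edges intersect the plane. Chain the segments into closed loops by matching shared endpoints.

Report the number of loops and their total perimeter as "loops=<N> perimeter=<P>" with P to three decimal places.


loops=1 perimeter=1.851

Straddling triangles (7 of 14):
  (v1,v3,v2) [--+] → (0.190032, 0.238296, 2.2724)–(0.3048, 0, 2.2724)  len=0.2645
  (v3,v4,v2) [--+] → (-0.067824, 0.297168, 2.2724)–(0.190032, 0.238296, 2.2724)  len=0.2645
  (v4,v5,v2) [--+] → (-0.274608, 0.13224, 2.2724)–(-0.067824, 0.297168, 2.2724)  len=0.2645
  (v5,v6,v2) [--+] → (-0.274608, -0.13224, 2.2724)–(-0.274608, 0.13224, 2.2724)  len=0.2645
  (v6,v7,v2) [--+] → (-0.067824, -0.297168, 2.2724)–(-0.274608, -0.13224, 2.2724)  len=0.2645
  (v7,v8,v2) [--+] → (0.190032, -0.238296, 2.2724)–(-0.067824, -0.297168, 2.2724)  len=0.2645
  (v8,v1,v2) [--+] → (0.3048, 0, 2.2724)–(0.190032, -0.238296, 2.2724)  len=0.2645

Chained into 1 loop(s):
  loop 1: 7 segments, perimeter = 1.8515
Total perimeter = 1.851


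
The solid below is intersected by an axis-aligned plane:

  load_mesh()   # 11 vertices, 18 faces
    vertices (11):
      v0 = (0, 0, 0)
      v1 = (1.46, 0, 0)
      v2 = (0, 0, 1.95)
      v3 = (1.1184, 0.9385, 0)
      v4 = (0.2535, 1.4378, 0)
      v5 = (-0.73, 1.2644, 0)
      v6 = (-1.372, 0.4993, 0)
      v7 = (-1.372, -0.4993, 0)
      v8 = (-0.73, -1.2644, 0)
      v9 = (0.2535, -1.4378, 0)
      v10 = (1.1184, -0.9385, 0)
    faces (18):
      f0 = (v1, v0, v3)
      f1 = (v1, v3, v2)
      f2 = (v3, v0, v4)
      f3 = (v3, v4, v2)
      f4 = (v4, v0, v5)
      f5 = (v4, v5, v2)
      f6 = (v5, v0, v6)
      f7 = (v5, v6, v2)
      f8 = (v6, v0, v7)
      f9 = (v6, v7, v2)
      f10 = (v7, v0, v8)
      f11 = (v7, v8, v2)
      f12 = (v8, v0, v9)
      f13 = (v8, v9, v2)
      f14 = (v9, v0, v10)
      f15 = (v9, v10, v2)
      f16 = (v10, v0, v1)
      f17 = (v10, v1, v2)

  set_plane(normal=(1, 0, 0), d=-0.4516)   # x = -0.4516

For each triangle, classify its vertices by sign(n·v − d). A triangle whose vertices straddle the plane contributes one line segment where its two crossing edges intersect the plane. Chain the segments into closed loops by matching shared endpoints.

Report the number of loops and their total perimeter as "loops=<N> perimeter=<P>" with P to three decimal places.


Straddling triangles (10 of 18):
  (v4,v0,v5) [++-] → (-0.4516, 0.782196, 0)–(-0.4516, 1.31348, 0)  len=0.5313
  (v4,v5,v2) [+-+] → (-0.4516, 1.31348, 0)–(-0.4516, 0.782196, 0.743671)  len=0.9140
  (v5,v0,v6) [-+-] → (-0.4516, 0.782196, 0)–(-0.4516, 0.164347, 0)  len=0.6178
  (v5,v6,v2) [--+] → (-0.4516, 0.164347, 1.30815)–(-0.4516, 0.782196, 0.743671)  len=0.8369
  (v6,v0,v7) [-+-] → (-0.4516, 0.164347, 0)–(-0.4516, -0.164347, 0)  len=0.3287
  (v6,v7,v2) [--+] → (-0.4516, -0.164347, 1.30815)–(-0.4516, 0.164347, 1.30815)  len=0.3287
  (v7,v0,v8) [-+-] → (-0.4516, -0.164347, 0)–(-0.4516, -0.782196, 0)  len=0.6178
  (v7,v8,v2) [--+] → (-0.4516, -0.782196, 0.743671)–(-0.4516, -0.164347, 1.30815)  len=0.8369
  (v8,v0,v9) [-++] → (-0.4516, -0.782196, 0)–(-0.4516, -1.31348, 0)  len=0.5313
  (v8,v9,v2) [-++] → (-0.4516, -1.31348, 0)–(-0.4516, -0.782196, 0.743671)  len=0.9140

Chained into 1 loop(s):
  loop 1: 10 segments, perimeter = 6.4573
Total perimeter = 6.457

loops=1 perimeter=6.457


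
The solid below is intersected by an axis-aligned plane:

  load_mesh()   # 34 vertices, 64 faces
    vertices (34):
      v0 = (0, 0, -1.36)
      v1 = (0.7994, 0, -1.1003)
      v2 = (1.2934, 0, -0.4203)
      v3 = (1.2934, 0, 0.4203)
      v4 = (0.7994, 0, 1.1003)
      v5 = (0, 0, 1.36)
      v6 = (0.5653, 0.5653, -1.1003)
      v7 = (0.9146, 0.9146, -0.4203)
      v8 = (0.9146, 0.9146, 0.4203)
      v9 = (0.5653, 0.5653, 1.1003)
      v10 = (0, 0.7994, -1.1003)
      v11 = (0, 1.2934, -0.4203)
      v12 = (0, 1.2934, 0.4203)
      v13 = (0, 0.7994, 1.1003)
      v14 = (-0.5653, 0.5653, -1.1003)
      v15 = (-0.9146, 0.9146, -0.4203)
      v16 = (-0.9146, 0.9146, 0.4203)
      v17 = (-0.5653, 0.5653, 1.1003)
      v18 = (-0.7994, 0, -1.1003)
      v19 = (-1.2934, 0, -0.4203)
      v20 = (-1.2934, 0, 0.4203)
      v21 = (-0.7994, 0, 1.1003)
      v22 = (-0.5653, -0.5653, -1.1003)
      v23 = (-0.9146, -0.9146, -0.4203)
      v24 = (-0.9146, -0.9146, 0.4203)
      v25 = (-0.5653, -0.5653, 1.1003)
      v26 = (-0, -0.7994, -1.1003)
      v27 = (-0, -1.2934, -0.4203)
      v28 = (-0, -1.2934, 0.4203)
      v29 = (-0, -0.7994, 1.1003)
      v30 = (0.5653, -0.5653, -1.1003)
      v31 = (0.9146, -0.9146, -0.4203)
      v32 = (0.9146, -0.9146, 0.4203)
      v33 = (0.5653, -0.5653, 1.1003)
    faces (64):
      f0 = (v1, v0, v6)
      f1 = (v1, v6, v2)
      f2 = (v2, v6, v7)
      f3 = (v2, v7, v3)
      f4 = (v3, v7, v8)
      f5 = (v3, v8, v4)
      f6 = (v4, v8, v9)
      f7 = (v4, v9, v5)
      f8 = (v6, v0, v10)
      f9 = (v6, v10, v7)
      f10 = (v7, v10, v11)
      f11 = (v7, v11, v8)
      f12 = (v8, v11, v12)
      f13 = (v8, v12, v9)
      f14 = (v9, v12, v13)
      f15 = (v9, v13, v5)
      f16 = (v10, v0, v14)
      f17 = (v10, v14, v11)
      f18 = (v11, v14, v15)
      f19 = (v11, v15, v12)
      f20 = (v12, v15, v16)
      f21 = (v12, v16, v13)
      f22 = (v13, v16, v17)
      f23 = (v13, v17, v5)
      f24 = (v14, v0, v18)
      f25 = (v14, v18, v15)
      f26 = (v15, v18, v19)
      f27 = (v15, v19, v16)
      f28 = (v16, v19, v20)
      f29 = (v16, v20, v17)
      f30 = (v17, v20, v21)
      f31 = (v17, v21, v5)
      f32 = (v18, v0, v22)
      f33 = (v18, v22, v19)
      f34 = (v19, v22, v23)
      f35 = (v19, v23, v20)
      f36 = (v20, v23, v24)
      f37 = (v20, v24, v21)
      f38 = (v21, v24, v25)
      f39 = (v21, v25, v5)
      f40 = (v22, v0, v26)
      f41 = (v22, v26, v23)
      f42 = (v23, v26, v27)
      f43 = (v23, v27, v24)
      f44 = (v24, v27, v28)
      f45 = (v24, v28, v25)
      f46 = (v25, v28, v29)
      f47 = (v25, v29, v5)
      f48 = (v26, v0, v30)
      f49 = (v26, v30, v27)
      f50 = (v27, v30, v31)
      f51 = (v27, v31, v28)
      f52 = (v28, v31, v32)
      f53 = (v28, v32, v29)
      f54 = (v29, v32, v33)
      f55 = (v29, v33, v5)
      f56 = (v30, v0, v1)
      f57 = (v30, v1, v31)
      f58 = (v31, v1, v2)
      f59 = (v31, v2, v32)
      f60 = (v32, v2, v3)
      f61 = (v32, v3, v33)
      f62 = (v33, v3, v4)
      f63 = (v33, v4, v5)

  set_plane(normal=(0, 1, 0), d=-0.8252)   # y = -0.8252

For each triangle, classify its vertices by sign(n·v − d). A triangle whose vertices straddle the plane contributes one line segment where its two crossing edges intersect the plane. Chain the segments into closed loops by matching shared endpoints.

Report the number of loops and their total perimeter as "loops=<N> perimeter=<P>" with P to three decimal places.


Straddling triangles (18 of 64):
  (v19,v22,v23) [++-] → (-0.8252, -0.8252, -0.59434)–(-0.951627, -0.8252, -0.4203)  len=0.2151
  (v19,v23,v20) [+-+] → (-0.951627, -0.8252, -0.4203)–(-0.951627, -0.8252, -0.338133)  len=0.0822
  (v20,v23,v24) [+--] → (-0.951627, -0.8252, -0.338133)–(-0.951627, -0.8252, 0.4203)  len=0.7584
  (v20,v24,v21) [+-+] → (-0.951627, -0.8252, 0.4203)–(-0.903339, -0.8252, 0.486768)  len=0.0822
  (v21,v24,v25) [+-+] → (-0.903339, -0.8252, 0.486768)–(-0.8252, -0.8252, 0.59434)  len=0.1330
  (v22,v26,v23) [++-] → (-0.204832, -0.8252, -0.948008)–(-0.8252, -0.8252, -0.59434)  len=0.7141
  (v23,v26,v27) [-+-] → (-0.204832, -0.8252, -0.948008)–(0, -0.8252, -1.06479)  len=0.2358
  (v24,v28,v25) [--+] → (-0.363513, -0.8252, 0.85757)–(-0.8252, -0.8252, 0.59434)  len=0.5315
  (v25,v28,v29) [+-+] → (-0.363513, -0.8252, 0.85757)–(0, -0.8252, 1.06479)  len=0.4184
  (v26,v30,v27) [++-] → (0.363513, -0.8252, -0.85757)–(0, -0.8252, -1.06479)  len=0.4184
  (v27,v30,v31) [-+-] → (0.363513, -0.8252, -0.85757)–(0.8252, -0.8252, -0.59434)  len=0.5315
  (v28,v32,v29) [--+] → (0.204832, -0.8252, 0.948008)–(0, -0.8252, 1.06479)  len=0.2358
  (v29,v32,v33) [+-+] → (0.204832, -0.8252, 0.948008)–(0.8252, -0.8252, 0.59434)  len=0.7141
  (v30,v1,v31) [++-] → (0.903339, -0.8252, -0.486768)–(0.8252, -0.8252, -0.59434)  len=0.1330
  (v31,v1,v2) [-++] → (0.903339, -0.8252, -0.486768)–(0.951627, -0.8252, -0.4203)  len=0.0822
  (v31,v2,v32) [-+-] → (0.951627, -0.8252, -0.4203)–(0.951627, -0.8252, 0.338133)  len=0.7584
  (v32,v2,v3) [-++] → (0.951627, -0.8252, 0.338133)–(0.951627, -0.8252, 0.4203)  len=0.0822
  (v32,v3,v33) [-++] → (0.951627, -0.8252, 0.4203)–(0.8252, -0.8252, 0.59434)  len=0.2151

Chained into 1 loop(s):
  loop 1: 18 segments, perimeter = 6.3412
Total perimeter = 6.341

loops=1 perimeter=6.341
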